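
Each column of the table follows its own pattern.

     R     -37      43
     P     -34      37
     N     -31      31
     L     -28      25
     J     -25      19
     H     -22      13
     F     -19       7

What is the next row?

For the letter, letters move back 2 places in the alphabet: R, P, N, L, J, H, F → D.
Second component — +3 each step: -37, -34, -31, -28, -25, -22, -19 → -16.
Third component: −6 each step; 43, 37, 31, 25, 19, 13, 7 → 1.
So the next row is D  -16  1.

D  -16  1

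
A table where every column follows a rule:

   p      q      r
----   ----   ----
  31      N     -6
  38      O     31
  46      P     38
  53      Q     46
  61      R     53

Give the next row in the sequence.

Column p: alternating steps +7, +8, +7, +8, …; 31, 38, 46, 53, 61 → 68.
Column q: letters move forward 1 place in the alphabet; N, O, P, Q, R → S.
For the column r, always the previous value of the column p: -6, 31, 38, 46, 53 → 61.
Combining the parts gives 68  S  61.

68  S  61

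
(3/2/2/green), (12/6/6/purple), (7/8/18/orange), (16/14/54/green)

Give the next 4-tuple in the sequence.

First component: 3, 12, 7, 16 → 11 (alternating steps +9, −5, +9, −5, …).
Second component: each term is the sum of the two before it, so 2, 6, 8, 14 → 22.
Third component goes 2, 6, 18, 54 → 162 (×3 each step).
For the colour, repeats green → purple → orange: green, purple, orange, green → purple.
So the next 4-tuple is (11/22/162/purple).

(11/22/162/purple)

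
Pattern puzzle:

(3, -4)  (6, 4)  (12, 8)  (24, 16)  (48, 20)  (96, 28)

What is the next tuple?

For the first coordinate, ×2 each step: 3, 6, 12, 24, 48, 96 → 192.
Second coordinate: alternating steps +8, +4, +8, +4, …, so -4, 4, 8, 16, 20, 28 → 32.
Putting it together: (192, 32).

(192, 32)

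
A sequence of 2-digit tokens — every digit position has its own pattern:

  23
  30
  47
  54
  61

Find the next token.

For the first digit, +1 each step, mod 10: 2, 3, 4, 5, 6 → 7.
Second digit: 3, 0, 7, 4, 1 → 8 (−3 each step, mod 10).
Putting it together: 78.

78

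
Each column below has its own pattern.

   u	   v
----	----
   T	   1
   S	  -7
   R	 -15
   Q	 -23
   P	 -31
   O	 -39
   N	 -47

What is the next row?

Column u goes T, S, R, Q, P, O, N → M (letters move back 1 place in the alphabet).
For the column v, −8 each step: 1, -7, -15, -23, -31, -39, -47 → -55.
So the next row is M  -55.

M  -55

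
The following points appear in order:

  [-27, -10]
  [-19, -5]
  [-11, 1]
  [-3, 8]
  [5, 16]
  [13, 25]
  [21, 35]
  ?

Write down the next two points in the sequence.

First entry — +8 each step: -27, -19, -11, -3, 5, 13, 21 → 29 → 37.
Second entry — differences are 5, 6, 7, … (increasing by 1 each time): -10, -5, 1, 8, 16, 25, 35 → 46 → 58.
So the next two points are [29, 46] and [37, 58].

[29, 46], [37, 58]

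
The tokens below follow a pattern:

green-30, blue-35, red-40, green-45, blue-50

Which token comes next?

red-55

Colour: repeats green → blue → red; green, blue, red, green, blue → red.
Second component — +5 each step: 30, 35, 40, 45, 50 → 55.
So the next token is red-55.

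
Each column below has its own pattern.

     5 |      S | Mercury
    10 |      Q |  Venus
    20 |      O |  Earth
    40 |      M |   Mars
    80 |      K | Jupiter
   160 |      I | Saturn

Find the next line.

First component: ×2 each step; 5, 10, 20, 40, 80, 160 → 320.
Letter: letters move back 2 places in the alphabet, so S, Q, O, M, K, I → G.
Planet: runs through the planets Mercury→Neptune; Mercury, Venus, Earth, Mars, Jupiter, Saturn → Uranus.
Combining the parts gives 320  G  Uranus.

320  G  Uranus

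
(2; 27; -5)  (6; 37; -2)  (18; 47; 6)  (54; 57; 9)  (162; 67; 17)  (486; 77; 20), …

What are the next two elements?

First part — ×3 each step: 2, 6, 18, 54, 162, 486 → 1458 → 4374.
Second part: +10 each step; 27, 37, 47, 57, 67, 77 → 87 → 97.
For the third part, alternating steps +3, +8, +3, +8, …: -5, -2, 6, 9, 17, 20 → 28 → 31.
Putting the parts together: (1458; 87; 28) and then (4374; 97; 31).

(1458; 87; 28), (4374; 97; 31)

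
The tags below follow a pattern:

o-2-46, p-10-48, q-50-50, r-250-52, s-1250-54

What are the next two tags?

t-6250-56 then u-31250-58

Letter goes o, p, q, r, s → t → u (letters move forward 1 place in the alphabet).
For the second component, ×5 each step: 2, 10, 50, 250, 1250 → 6250 → 31250.
Third component — +2 each step: 46, 48, 50, 52, 54 → 56 → 58.
So the next two tags are t-6250-56 and u-31250-58.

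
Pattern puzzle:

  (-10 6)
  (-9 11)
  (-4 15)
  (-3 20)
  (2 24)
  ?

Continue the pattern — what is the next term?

For the first part, alternating steps +1, +5, +1, +5, …: -10, -9, -4, -3, 2 → 3.
Second part: alternating steps +5, +4, +5, +4, …, so 6, 11, 15, 20, 24 → 29.
Putting it together: (3 29).

(3 29)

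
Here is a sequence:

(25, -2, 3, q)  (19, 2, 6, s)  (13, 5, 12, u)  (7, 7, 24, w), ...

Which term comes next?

(1, 8, 48, y)

First coordinate goes 25, 19, 13, 7 → 1 (−6 each step).
Second coordinate: differences are 4, 3, 2, … (decreasing by 1 each time); -2, 2, 5, 7 → 8.
Third coordinate — ×2 each step: 3, 6, 12, 24 → 48.
For the letter, letters move forward 2 places in the alphabet: q, s, u, w → y.
Putting it together: (1, 8, 48, y).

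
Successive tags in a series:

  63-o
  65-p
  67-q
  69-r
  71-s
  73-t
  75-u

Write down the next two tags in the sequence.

First component: +2 each step; 63, 65, 67, 69, 71, 73, 75 → 77 → 79.
Letter: letters move forward 1 place in the alphabet, so o, p, q, r, s, t, u → v → w.
Putting the parts together: 77-v and then 79-w.

77-v then 79-w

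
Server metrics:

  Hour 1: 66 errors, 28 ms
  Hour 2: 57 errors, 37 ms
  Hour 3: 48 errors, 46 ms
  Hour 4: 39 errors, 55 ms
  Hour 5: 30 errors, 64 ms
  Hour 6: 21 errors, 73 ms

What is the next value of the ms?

82

Errors — −9 each step: 66, 57, 48, 39, 30, 21 → 12.
Ms goes 28, 37, 46, 55, 64, 73 → 82 (together with the errors always sums to 94).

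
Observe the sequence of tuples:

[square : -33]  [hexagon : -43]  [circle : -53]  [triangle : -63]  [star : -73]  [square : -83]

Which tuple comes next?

[hexagon : -93]

Shape goes square, hexagon, circle, triangle, star, square → hexagon (repeats square → hexagon → circle → triangle → star).
Second coordinate goes -33, -43, -53, -63, -73, -83 → -93 (−10 each step).
Combining the parts gives [hexagon : -93].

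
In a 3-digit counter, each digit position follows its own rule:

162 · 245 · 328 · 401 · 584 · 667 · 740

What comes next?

First digit: +1 each step, mod 10, so 1, 2, 3, 4, 5, 6, 7 → 8.
Second digit: 6, 4, 2, 0, 8, 6, 4 → 2 (−2 each step, mod 10).
Third digit — +3 each step, mod 10: 2, 5, 8, 1, 4, 7, 0 → 3.
Putting it together: 823.

823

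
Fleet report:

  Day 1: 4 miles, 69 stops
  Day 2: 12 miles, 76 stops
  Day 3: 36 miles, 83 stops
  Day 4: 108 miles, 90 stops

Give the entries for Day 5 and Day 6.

324 miles, 97 stops; 972 miles, 104 stops

For the miles, ×3 each step: 4, 12, 36, 108 → 324 → 972.
Stops: +7 each step, so 69, 76, 83, 90 → 97 → 104.
Putting the parts together: 324 miles, 97 stops and then 972 miles, 104 stops.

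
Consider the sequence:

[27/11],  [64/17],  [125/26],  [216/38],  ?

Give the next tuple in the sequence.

First part: 27, 64, 125, 216 → 343 (perfect cubes: 3³, 4³, 5³, …).
Second part — differences are 6, 9, 12, … (increasing by 3 each time): 11, 17, 26, 38 → 53.
Putting it together: [343/53].

[343/53]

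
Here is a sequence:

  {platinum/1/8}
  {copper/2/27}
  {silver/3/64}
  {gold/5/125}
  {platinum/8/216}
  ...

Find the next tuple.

Metal goes platinum, copper, silver, gold, platinum → copper (repeats platinum → copper → silver → gold).
Second coordinate goes 1, 2, 3, 5, 8 → 13 (each term is the sum of the two before it).
Third coordinate: 8, 27, 64, 125, 216 → 343 (perfect cubes: 2³, 3³, 4³, …).
So the next tuple is {copper/13/343}.

{copper/13/343}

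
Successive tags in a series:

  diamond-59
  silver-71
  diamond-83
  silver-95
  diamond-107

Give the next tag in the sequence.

silver-119

Rank: diamond, silver, diamond, silver, diamond → silver (alternates diamond ↔ silver).
Second component: +12 each step; 59, 71, 83, 95, 107 → 119.
Combining the parts gives silver-119.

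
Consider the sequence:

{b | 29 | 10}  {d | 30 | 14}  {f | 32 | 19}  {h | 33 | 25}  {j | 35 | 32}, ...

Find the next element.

{l | 36 | 40}

For the letter, letters move forward 2 places in the alphabet: b, d, f, h, j → l.
Second entry: alternating steps +1, +2, +1, +2, …, so 29, 30, 32, 33, 35 → 36.
Third entry — differences are 4, 5, 6, … (increasing by 1 each time): 10, 14, 19, 25, 32 → 40.
Putting it together: {l | 36 | 40}.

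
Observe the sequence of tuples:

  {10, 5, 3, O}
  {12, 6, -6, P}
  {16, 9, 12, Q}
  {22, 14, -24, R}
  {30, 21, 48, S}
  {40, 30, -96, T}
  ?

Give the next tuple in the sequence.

First value goes 10, 12, 16, 22, 30, 40 → 52 (differences are 2, 4, 6, … (increasing by 2 each time)).
Second value: 5, 6, 9, 14, 21, 30 → 41 (differences are 1, 3, 5, … (increasing by 2 each time)).
Third value: ×(-2) each step; 3, -6, 12, -24, 48, -96 → 192.
For the letter, letters move forward 1 place in the alphabet: O, P, Q, R, S, T → U.
Combining the parts gives {52, 41, 192, U}.

{52, 41, 192, U}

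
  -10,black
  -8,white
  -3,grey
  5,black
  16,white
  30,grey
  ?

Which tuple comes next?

For the first coordinate, differences are 2, 5, 8, … (increasing by 3 each time): -10, -8, -3, 5, 16, 30 → 47.
For the shade, repeats black → white → grey: black, white, grey, black, white, grey → black.
Putting it together: 47,black.

47,black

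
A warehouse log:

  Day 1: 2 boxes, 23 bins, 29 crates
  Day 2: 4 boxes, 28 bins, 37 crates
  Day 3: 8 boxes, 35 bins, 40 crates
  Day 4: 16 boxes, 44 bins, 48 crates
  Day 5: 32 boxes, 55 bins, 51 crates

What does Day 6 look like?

Boxes: 2, 4, 8, 16, 32 → 64 (×2 each step).
Bins: differences are 5, 7, 9, … (increasing by 2 each time), so 23, 28, 35, 44, 55 → 68.
Crates: 29, 37, 40, 48, 51 → 59 (alternating steps +8, +3, +8, +3, …).
So the next record is 64 boxes, 68 bins, 59 crates.

64 boxes, 68 bins, 59 crates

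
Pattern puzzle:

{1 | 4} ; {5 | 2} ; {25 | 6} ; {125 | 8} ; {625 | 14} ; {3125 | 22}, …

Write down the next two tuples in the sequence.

First entry: ×5 each step, so 1, 5, 25, 125, 625, 3125 → 15625 → 78125.
Second entry: each term is the sum of the two before it; 4, 2, 6, 8, 14, 22 → 36 → 58.
Putting the parts together: {15625 | 36} and then {78125 | 58}.

{15625 | 36}, {78125 | 58}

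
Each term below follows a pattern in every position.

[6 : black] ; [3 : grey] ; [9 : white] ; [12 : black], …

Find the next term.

[21 : grey]

For the first part, each term is the sum of the two before it: 6, 3, 9, 12 → 21.
Shade: repeats black → grey → white; black, grey, white, black → grey.
Combining the parts gives [21 : grey].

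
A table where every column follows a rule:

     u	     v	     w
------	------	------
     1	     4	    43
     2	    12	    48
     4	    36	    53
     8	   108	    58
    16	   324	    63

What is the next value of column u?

Column u: ×2 each step, so 1, 2, 4, 8, 16 → 32.

32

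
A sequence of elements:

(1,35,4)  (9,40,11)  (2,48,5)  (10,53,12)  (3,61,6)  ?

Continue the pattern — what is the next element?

(11,66,13)

First value: 1, 9, 2, 10, 3 → 11 (alternating steps +8, −7, +8, −7, …).
Second value: alternating steps +5, +8, +5, +8, …, so 35, 40, 48, 53, 61 → 66.
Third value: 4, 11, 5, 12, 6 → 13 (alternating steps +7, −6, +7, −6, …).
So the next element is (11,66,13).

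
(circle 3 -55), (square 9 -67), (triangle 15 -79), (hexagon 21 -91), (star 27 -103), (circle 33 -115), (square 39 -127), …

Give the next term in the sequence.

Shape: circle, square, triangle, hexagon, star, circle, square → triangle (repeats circle → square → triangle → hexagon → star).
Second coordinate: 3, 9, 15, 21, 27, 33, 39 → 45 (+6 each step).
Third coordinate: -55, -67, -79, -91, -103, -115, -127 → -139 (−12 each step).
So the next term is (triangle 45 -139).

(triangle 45 -139)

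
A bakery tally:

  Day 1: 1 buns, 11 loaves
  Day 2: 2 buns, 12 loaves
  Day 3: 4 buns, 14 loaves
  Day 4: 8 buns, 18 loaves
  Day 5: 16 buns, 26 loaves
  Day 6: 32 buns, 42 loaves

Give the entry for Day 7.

Buns: 1, 2, 4, 8, 16, 32 → 64 (×2 each step).
Loaves: always 10 more than the buns; 11, 12, 14, 18, 26, 42 → 74.
Putting it together: 64 buns, 74 loaves.

64 buns, 74 loaves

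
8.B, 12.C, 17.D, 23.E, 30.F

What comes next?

First component: 8, 12, 17, 23, 30 → 38 (differences are 4, 5, 6, … (increasing by 1 each time)).
Letter: letters move forward 1 place in the alphabet; B, C, D, E, F → G.
Combining the parts gives 38.G.

38.G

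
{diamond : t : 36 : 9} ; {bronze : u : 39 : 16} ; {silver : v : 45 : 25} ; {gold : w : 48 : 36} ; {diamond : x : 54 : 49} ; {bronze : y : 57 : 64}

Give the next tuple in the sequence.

Rank: diamond, bronze, silver, gold, diamond, bronze → silver (repeats diamond → bronze → silver → gold).
Letter: letters move forward 1 place in the alphabet; t, u, v, w, x, y → z.
Third part: alternating steps +3, +6, +3, +6, …, so 36, 39, 45, 48, 54, 57 → 63.
Fourth part — perfect squares: 3², 4², 5², …: 9, 16, 25, 36, 49, 64 → 81.
So the next tuple is {silver : z : 63 : 81}.

{silver : z : 63 : 81}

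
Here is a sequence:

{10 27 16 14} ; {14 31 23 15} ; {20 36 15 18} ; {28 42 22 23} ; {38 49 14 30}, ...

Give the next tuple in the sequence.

{50 57 21 39}

First value: 10, 14, 20, 28, 38 → 50 (differences are 4, 6, 8, … (increasing by 2 each time)).
Second value goes 27, 31, 36, 42, 49 → 57 (differences are 4, 5, 6, … (increasing by 1 each time)).
Third value: 16, 23, 15, 22, 14 → 21 (alternating steps +7, −8, +7, −8, …).
Fourth value: differences are 1, 3, 5, … (increasing by 2 each time); 14, 15, 18, 23, 30 → 39.
Putting it together: {50 57 21 39}.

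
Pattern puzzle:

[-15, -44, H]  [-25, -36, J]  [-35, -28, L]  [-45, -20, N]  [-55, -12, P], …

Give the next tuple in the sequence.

[-65, -4, R]

First entry: -15, -25, -35, -45, -55 → -65 (−10 each step).
For the second entry, +8 each step: -44, -36, -28, -20, -12 → -4.
Letter — letters move forward 2 places in the alphabet: H, J, L, N, P → R.
Putting it together: [-65, -4, R].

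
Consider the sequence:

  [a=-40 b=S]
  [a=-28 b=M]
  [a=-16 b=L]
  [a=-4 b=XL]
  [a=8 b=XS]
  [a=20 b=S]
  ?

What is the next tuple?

[a=32 b=M]

A: -40, -28, -16, -4, 8, 20 → 32 (+12 each step).
B — repeats S → M → L → XL → XS: S, M, L, XL, XS, S → M.
Combining the parts gives [a=32 b=M].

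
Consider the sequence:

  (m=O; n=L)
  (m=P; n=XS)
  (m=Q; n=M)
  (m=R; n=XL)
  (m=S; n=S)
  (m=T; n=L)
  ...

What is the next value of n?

XS

M: O, P, Q, R, S, T → U (letters move forward 1 place in the alphabet).
N goes L, XS, M, XL, S, L → XS (repeats L → XS → M → XL → S).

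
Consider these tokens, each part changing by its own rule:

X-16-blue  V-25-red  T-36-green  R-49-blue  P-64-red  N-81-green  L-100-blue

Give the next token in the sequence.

J-121-red

Letter — letters move back 2 places in the alphabet: X, V, T, R, P, N, L → J.
For the second component, perfect squares: 4², 5², 6², …: 16, 25, 36, 49, 64, 81, 100 → 121.
Colour — repeats blue → red → green: blue, red, green, blue, red, green, blue → red.
Combining the parts gives J-121-red.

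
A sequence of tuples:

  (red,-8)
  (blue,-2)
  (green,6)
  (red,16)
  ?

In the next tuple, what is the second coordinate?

28

For the second coordinate, differences are 6, 8, 10, … (increasing by 2 each time): -8, -2, 6, 16 → 28.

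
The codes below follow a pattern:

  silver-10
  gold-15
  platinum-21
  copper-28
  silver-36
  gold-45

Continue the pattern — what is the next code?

platinum-55

Metal: repeats silver → gold → platinum → copper; silver, gold, platinum, copper, silver, gold → platinum.
Second component: differences are 5, 6, 7, … (increasing by 1 each time); 10, 15, 21, 28, 36, 45 → 55.
Combining the parts gives platinum-55.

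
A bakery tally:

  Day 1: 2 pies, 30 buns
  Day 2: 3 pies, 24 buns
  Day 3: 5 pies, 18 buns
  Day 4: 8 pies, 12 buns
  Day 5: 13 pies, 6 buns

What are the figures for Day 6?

21 pies, 0 buns

For the pies, each term is the sum of the two before it: 2, 3, 5, 8, 13 → 21.
Buns — −6 each step: 30, 24, 18, 12, 6 → 0.
So the next record is 21 pies, 0 buns.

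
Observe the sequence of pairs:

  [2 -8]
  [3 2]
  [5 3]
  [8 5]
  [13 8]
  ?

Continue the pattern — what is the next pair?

First value — each term is the sum of the two before it: 2, 3, 5, 8, 13 → 21.
Second value: always the previous value of the first value, so -8, 2, 3, 5, 8 → 13.
So the next pair is [21 13].

[21 13]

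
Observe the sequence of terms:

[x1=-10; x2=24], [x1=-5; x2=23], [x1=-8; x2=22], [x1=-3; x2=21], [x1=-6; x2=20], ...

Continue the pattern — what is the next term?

X1 goes -10, -5, -8, -3, -6 → -1 (alternating steps +5, −3, +5, −3, …).
X2: −1 each step, so 24, 23, 22, 21, 20 → 19.
So the next term is [x1=-1; x2=19].

[x1=-1; x2=19]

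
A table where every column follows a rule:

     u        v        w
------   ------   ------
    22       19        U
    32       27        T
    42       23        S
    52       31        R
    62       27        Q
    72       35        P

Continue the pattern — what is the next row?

For the column u, +10 each step: 22, 32, 42, 52, 62, 72 → 82.
Column v goes 19, 27, 23, 31, 27, 35 → 31 (alternating steps +8, −4, +8, −4, …).
Column w: letters move back 1 place in the alphabet; U, T, S, R, Q, P → O.
So the next row is 82  31  O.

82  31  O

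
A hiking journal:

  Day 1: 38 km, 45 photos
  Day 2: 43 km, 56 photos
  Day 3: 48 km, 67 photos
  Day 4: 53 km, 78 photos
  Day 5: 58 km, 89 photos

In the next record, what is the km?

63

Km — +5 each step: 38, 43, 48, 53, 58 → 63.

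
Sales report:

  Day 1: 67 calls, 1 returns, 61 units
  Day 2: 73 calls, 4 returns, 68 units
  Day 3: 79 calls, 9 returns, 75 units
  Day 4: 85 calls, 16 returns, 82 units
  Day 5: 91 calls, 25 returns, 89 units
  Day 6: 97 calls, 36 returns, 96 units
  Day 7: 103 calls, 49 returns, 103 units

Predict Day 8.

109 calls, 64 returns, 110 units

Calls: +6 each step; 67, 73, 79, 85, 91, 97, 103 → 109.
Returns: 1, 4, 9, 16, 25, 36, 49 → 64 (perfect squares: 1², 2², 3², …).
For the units, +7 each step: 61, 68, 75, 82, 89, 96, 103 → 110.
So the next record is 109 calls, 64 returns, 110 units.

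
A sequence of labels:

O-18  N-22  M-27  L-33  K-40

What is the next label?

Letter: letters move back 1 place in the alphabet; O, N, M, L, K → J.
Second component — differences are 4, 5, 6, … (increasing by 1 each time): 18, 22, 27, 33, 40 → 48.
Combining the parts gives J-48.

J-48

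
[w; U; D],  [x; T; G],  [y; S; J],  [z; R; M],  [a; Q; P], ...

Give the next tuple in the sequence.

[b; P; S]

First letter: letters move forward 1 place in the alphabet, wrapping Z→A; w, x, y, z, a → b.
Second letter goes U, T, S, R, Q → P (letters move back 1 place in the alphabet).
Third letter: letters move forward 3 places in the alphabet; D, G, J, M, P → S.
Putting it together: [b; P; S].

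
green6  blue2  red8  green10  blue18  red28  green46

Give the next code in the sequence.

blue74

Colour: green, blue, red, green, blue, red, green → blue (repeats green → blue → red).
Second component: 6, 2, 8, 10, 18, 28, 46 → 74 (each term is the sum of the two before it).
Combining the parts gives blue74.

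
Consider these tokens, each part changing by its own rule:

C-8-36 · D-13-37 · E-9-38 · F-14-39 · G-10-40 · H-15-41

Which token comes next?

I-11-42

Letter: C, D, E, F, G, H → I (letters move forward 1 place in the alphabet).
Second component: 8, 13, 9, 14, 10, 15 → 11 (alternating steps +5, −4, +5, −4, …).
Third component goes 36, 37, 38, 39, 40, 41 → 42 (+1 each step).
Putting it together: I-11-42.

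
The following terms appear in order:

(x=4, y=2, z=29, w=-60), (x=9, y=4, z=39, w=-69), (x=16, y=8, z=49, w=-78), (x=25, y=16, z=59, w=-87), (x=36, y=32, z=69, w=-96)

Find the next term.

(x=49, y=64, z=79, w=-105)

X: 4, 9, 16, 25, 36 → 49 (perfect squares: 2², 3², 4², …).
Y: ×2 each step; 2, 4, 8, 16, 32 → 64.
Z: +10 each step; 29, 39, 49, 59, 69 → 79.
W goes -60, -69, -78, -87, -96 → -105 (−9 each step).
Putting it together: (x=49, y=64, z=79, w=-105).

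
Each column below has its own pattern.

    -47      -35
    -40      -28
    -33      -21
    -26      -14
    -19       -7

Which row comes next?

First component — +7 each step: -47, -40, -33, -26, -19 → -12.
For the second component, always 12 more than the first component: -35, -28, -21, -14, -7 → 0.
So the next row is -12  0.

-12  0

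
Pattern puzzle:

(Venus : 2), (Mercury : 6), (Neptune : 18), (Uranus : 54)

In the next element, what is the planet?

Planet — runs backward through the planets Mercury→Neptune: Venus, Mercury, Neptune, Uranus → Saturn.
For the second coordinate, ×3 each step: 2, 6, 18, 54 → 162.

Saturn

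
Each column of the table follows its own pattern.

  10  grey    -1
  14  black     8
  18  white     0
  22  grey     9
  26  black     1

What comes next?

First component: 10, 14, 18, 22, 26 → 30 (+4 each step).
Shade: grey, black, white, grey, black → white (repeats grey → black → white).
For the third component, alternating steps +9, −8, +9, −8, …: -1, 8, 0, 9, 1 → 10.
Putting it together: 30  white  10.

30  white  10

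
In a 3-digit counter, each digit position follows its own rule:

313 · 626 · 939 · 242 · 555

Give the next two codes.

868, 171

For the first digit, +3 each step, mod 10: 3, 6, 9, 2, 5 → 8 → 1.
Second digit goes 1, 2, 3, 4, 5 → 6 → 7 (+1 each step, mod 10).
Third digit goes 3, 6, 9, 2, 5 → 8 → 1 (+3 each step, mod 10).
Putting the parts together: 868 and then 171.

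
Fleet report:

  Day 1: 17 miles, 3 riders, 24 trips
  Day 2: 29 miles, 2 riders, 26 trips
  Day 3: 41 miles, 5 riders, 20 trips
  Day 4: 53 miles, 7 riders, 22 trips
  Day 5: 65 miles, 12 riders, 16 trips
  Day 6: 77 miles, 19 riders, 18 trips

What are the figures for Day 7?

Miles: 17, 29, 41, 53, 65, 77 → 89 (+12 each step).
Riders: each term is the sum of the two before it; 3, 2, 5, 7, 12, 19 → 31.
Trips goes 24, 26, 20, 22, 16, 18 → 12 (alternating steps +2, −6, +2, −6, …).
Putting it together: 89 miles, 31 riders, 12 trips.

89 miles, 31 riders, 12 trips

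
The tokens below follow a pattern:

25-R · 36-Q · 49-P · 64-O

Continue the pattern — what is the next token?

First component: 25, 36, 49, 64 → 81 (perfect squares: 5², 6², 7², …).
Letter: R, Q, P, O → N (letters move back 1 place in the alphabet).
Combining the parts gives 81-N.

81-N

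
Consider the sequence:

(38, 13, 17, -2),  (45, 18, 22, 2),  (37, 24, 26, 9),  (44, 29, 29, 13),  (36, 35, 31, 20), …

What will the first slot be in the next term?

For the first slot, alternating steps +7, −8, +7, −8, …: 38, 45, 37, 44, 36 → 43.

43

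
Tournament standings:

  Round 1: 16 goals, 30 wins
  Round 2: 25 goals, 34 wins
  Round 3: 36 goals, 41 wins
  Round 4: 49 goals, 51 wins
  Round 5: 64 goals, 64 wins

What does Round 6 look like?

Goals goes 16, 25, 36, 49, 64 → 81 (perfect squares: 4², 5², 6², …).
Wins goes 30, 34, 41, 51, 64 → 80 (differences are 4, 7, 10, … (increasing by 3 each time)).
So the next record is 81 goals, 80 wins.

81 goals, 80 wins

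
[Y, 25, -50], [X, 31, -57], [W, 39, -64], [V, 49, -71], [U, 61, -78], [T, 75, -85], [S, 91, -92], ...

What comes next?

Letter: letters move back 1 place in the alphabet, so Y, X, W, V, U, T, S → R.
Second value: differences are 6, 8, 10, … (increasing by 2 each time), so 25, 31, 39, 49, 61, 75, 91 → 109.
Third value: -50, -57, -64, -71, -78, -85, -92 → -99 (−7 each step).
Putting it together: [R, 109, -99].

[R, 109, -99]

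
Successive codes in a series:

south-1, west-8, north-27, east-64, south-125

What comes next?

west-216

Direction: repeats south → west → north → east, so south, west, north, east, south → west.
For the second component, perfect cubes: 1³, 2³, 3³, …: 1, 8, 27, 64, 125 → 216.
Putting it together: west-216.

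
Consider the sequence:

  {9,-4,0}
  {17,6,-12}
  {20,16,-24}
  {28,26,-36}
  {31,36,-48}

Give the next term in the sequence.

{39,46,-60}

First entry: alternating steps +8, +3, +8, +3, …; 9, 17, 20, 28, 31 → 39.
Second entry — +10 each step: -4, 6, 16, 26, 36 → 46.
Third entry: −12 each step, so 0, -12, -24, -36, -48 → -60.
Combining the parts gives {39,46,-60}.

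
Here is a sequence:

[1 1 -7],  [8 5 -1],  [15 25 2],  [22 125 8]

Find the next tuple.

[29 625 11]

First value: 1, 8, 15, 22 → 29 (+7 each step).
Second value: 1, 5, 25, 125 → 625 (×5 each step).
Third value: alternating steps +6, +3, +6, +3, …; -7, -1, 2, 8 → 11.
Combining the parts gives [29 625 11].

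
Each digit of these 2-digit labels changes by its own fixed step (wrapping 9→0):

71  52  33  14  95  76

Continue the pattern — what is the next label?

First digit goes 7, 5, 3, 1, 9, 7 → 5 (−2 each step, mod 10).
For the second digit, +1 each step, mod 10: 1, 2, 3, 4, 5, 6 → 7.
So the next label is 57.

57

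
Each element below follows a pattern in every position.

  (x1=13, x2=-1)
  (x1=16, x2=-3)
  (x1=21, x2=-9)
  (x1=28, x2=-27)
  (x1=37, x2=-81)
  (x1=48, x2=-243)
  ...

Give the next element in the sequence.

(x1=61, x2=-729)

X1: differences are 3, 5, 7, … (increasing by 2 each time); 13, 16, 21, 28, 37, 48 → 61.
X2 goes -1, -3, -9, -27, -81, -243 → -729 (×3 each step).
So the next element is (x1=61, x2=-729).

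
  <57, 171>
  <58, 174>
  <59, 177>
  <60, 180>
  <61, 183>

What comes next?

For the first coordinate, +1 each step: 57, 58, 59, 60, 61 → 62.
Second coordinate: always 3 × the first coordinate; 171, 174, 177, 180, 183 → 186.
So the next point is <62, 186>.

<62, 186>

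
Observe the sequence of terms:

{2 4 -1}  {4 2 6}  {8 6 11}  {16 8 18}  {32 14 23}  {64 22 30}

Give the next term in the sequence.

First coordinate: ×2 each step, so 2, 4, 8, 16, 32, 64 → 128.
Second coordinate: 4, 2, 6, 8, 14, 22 → 36 (each term is the sum of the two before it).
Third coordinate: alternating steps +7, +5, +7, +5, …, so -1, 6, 11, 18, 23, 30 → 35.
Combining the parts gives {128 36 35}.

{128 36 35}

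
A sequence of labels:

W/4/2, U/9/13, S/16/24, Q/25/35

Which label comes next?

Letter: letters move back 2 places in the alphabet; W, U, S, Q → O.
For the second component, perfect squares: 2², 3², 4², …: 4, 9, 16, 25 → 36.
Third component — +11 each step: 2, 13, 24, 35 → 46.
Combining the parts gives O/36/46.

O/36/46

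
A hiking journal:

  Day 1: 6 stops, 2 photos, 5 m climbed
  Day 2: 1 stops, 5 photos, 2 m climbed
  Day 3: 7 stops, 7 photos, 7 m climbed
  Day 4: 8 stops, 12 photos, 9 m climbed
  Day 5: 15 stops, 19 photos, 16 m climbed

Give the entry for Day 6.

23 stops, 31 photos, 25 m climbed

Stops: each term is the sum of the two before it, so 6, 1, 7, 8, 15 → 23.
For the photos, each term is the sum of the two before it: 2, 5, 7, 12, 19 → 31.
For the m climbed, each term is the sum of the two before it: 5, 2, 7, 9, 16 → 25.
So the next record is 23 stops, 31 photos, 25 m climbed.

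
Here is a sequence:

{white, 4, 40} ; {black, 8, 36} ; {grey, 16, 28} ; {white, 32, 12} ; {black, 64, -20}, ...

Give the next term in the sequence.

{grey, 128, -84}

For the shade, repeats white → black → grey: white, black, grey, white, black → grey.
Second slot: ×2 each step; 4, 8, 16, 32, 64 → 128.
Third slot: together with the second slot always sums to 44; 40, 36, 28, 12, -20 → -84.
So the next term is {grey, 128, -84}.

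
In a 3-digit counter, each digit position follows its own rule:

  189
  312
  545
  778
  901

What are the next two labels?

First digit goes 1, 3, 5, 7, 9 → 1 → 3 (+2 each step, mod 10).
Second digit: 8, 1, 4, 7, 0 → 3 → 6 (+3 each step, mod 10).
Third digit: 9, 2, 5, 8, 1 → 4 → 7 (+3 each step, mod 10).
So the next two labels are 134 and 367.

134 then 367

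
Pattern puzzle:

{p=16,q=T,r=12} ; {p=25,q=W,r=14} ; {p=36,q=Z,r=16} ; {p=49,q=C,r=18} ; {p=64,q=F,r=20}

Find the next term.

For the p, perfect squares: 4², 5², 6², …: 16, 25, 36, 49, 64 → 81.
Q — letters move forward 3 places in the alphabet, wrapping Z→A: T, W, Z, C, F → I.
R: +2 each step, so 12, 14, 16, 18, 20 → 22.
Putting it together: {p=81,q=I,r=22}.

{p=81,q=I,r=22}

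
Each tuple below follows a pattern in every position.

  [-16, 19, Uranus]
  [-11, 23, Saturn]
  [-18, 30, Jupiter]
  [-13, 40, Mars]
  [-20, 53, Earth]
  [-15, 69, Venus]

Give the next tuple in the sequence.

For the first slot, alternating steps +5, −7, +5, −7, …: -16, -11, -18, -13, -20, -15 → -22.
Second slot: differences are 4, 7, 10, … (increasing by 3 each time), so 19, 23, 30, 40, 53, 69 → 88.
Planet: runs backward through the planets Mercury→Neptune; Uranus, Saturn, Jupiter, Mars, Earth, Venus → Mercury.
Combining the parts gives [-22, 88, Mercury].

[-22, 88, Mercury]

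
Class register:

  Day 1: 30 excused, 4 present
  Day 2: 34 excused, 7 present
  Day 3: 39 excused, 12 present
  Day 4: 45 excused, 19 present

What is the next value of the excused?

52

Excused — differences are 4, 5, 6, … (increasing by 1 each time): 30, 34, 39, 45 → 52.
Present goes 4, 7, 12, 19 → 28 (differences are 3, 5, 7, … (increasing by 2 each time)).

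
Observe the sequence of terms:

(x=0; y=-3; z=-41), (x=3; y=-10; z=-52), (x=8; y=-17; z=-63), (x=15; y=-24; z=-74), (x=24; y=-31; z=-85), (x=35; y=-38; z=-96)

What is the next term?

(x=48; y=-45; z=-107)

For the x, differences are 3, 5, 7, … (increasing by 2 each time): 0, 3, 8, 15, 24, 35 → 48.
For the y, −7 each step: -3, -10, -17, -24, -31, -38 → -45.
Z goes -41, -52, -63, -74, -85, -96 → -107 (−11 each step).
So the next term is (x=48; y=-45; z=-107).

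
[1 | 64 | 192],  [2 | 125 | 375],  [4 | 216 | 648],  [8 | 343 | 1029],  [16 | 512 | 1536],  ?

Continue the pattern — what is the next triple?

[32 | 729 | 2187]

First part: 1, 2, 4, 8, 16 → 32 (×2 each step).
Second part — perfect cubes: 4³, 5³, 6³, …: 64, 125, 216, 343, 512 → 729.
Third part: 192, 375, 648, 1029, 1536 → 2187 (always 3 × the second part).
So the next triple is [32 | 729 | 2187].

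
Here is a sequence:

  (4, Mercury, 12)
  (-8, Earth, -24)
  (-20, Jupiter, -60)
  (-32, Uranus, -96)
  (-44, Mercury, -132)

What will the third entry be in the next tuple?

-168

First entry: 4, -8, -20, -32, -44 → -56 (−12 each step).
Third entry — always 3 × the first entry: 12, -24, -60, -96, -132 → -168.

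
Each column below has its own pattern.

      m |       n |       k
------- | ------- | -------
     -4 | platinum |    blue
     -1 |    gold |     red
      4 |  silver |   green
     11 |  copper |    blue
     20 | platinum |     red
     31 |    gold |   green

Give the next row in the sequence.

44  silver  blue

For the column m, differences are 3, 5, 7, … (increasing by 2 each time): -4, -1, 4, 11, 20, 31 → 44.
Column n — repeats platinum → gold → silver → copper: platinum, gold, silver, copper, platinum, gold → silver.
Column k: repeats blue → red → green; blue, red, green, blue, red, green → blue.
Combining the parts gives 44  silver  blue.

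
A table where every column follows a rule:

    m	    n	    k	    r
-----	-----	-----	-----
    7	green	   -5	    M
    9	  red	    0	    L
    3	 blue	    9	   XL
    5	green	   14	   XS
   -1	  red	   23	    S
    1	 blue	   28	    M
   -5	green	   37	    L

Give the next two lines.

Column m: alternating steps +2, −6, +2, −6, …, so 7, 9, 3, 5, -1, 1, -5 → -3 → -9.
Column n goes green, red, blue, green, red, blue, green → red → blue (repeats green → red → blue).
Column k goes -5, 0, 9, 14, 23, 28, 37 → 42 → 51 (alternating steps +5, +9, +5, +9, …).
Column r: M, L, XL, XS, S, M, L → XL → XS (repeats M → L → XL → XS → S).
So the next two lines are -3  red  42  XL and -9  blue  51  XS.

-3  red  42  XL; -9  blue  51  XS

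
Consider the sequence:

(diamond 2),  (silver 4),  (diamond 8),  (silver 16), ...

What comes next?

Rank goes diamond, silver, diamond, silver → diamond (alternates diamond ↔ silver).
Second entry: ×2 each step; 2, 4, 8, 16 → 32.
So the next element is (diamond 32).

(diamond 32)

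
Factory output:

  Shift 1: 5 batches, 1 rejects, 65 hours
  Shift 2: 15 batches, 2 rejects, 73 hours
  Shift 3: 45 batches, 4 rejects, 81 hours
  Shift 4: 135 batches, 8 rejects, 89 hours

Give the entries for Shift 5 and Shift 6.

Batches goes 5, 15, 45, 135 → 405 → 1215 (×3 each step).
Rejects: 1, 2, 4, 8 → 16 → 32 (×2 each step).
Hours: 65, 73, 81, 89 → 97 → 105 (+8 each step).
Putting the parts together: 405 batches, 16 rejects, 97 hours and then 1215 batches, 32 rejects, 105 hours.

405 batches, 16 rejects, 97 hours; 1215 batches, 32 rejects, 105 hours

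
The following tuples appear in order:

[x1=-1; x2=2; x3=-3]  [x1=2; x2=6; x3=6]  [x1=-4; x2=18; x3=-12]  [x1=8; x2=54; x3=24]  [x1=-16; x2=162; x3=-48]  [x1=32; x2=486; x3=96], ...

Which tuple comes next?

For the x1, ×(-2) each step: -1, 2, -4, 8, -16, 32 → -64.
X2: ×3 each step, so 2, 6, 18, 54, 162, 486 → 1458.
X3: -3, 6, -12, 24, -48, 96 → -192 (always 3 × the x1).
So the next tuple is [x1=-64; x2=1458; x3=-192].

[x1=-64; x2=1458; x3=-192]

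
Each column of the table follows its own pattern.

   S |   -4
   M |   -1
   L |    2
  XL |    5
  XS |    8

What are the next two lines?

Size goes S, M, L, XL, XS → S → M (runs through clothing sizes XS→XL).
Second component: -4, -1, 2, 5, 8 → 11 → 14 (+3 each step).
Putting the parts together: S  11 and then M  14.

S  11; M  14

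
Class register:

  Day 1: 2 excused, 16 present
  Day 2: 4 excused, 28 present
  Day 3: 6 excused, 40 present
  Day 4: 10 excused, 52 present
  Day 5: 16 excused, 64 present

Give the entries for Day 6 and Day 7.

26 excused, 76 present; 42 excused, 88 present

Excused — each term is the sum of the two before it: 2, 4, 6, 10, 16 → 26 → 42.
Present: +12 each step, so 16, 28, 40, 52, 64 → 76 → 88.
Putting the parts together: 26 excused, 76 present and then 42 excused, 88 present.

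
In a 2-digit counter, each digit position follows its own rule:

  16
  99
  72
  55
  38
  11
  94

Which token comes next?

77

First digit: −2 each step, mod 10; 1, 9, 7, 5, 3, 1, 9 → 7.
Second digit: 6, 9, 2, 5, 8, 1, 4 → 7 (+3 each step, mod 10).
So the next token is 77.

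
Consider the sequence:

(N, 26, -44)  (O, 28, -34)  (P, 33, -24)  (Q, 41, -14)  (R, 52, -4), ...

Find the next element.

(S, 66, 6)

Letter: N, O, P, Q, R → S (letters move forward 1 place in the alphabet).
For the second part, differences are 2, 5, 8, … (increasing by 3 each time): 26, 28, 33, 41, 52 → 66.
Third part — +10 each step: -44, -34, -24, -14, -4 → 6.
So the next element is (S, 66, 6).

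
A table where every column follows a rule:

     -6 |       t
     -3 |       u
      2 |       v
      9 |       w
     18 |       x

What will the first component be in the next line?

29

First component goes -6, -3, 2, 9, 18 → 29 (differences are 3, 5, 7, … (increasing by 2 each time)).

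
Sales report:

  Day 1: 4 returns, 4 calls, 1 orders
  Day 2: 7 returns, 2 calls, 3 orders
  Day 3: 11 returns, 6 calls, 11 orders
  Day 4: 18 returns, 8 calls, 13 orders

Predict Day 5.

29 returns, 14 calls, 21 orders

Returns goes 4, 7, 11, 18 → 29 (each term is the sum of the two before it).
Calls: 4, 2, 6, 8 → 14 (each term is the sum of the two before it).
Orders: 1, 3, 11, 13 → 21 (alternating steps +2, +8, +2, +8, …).
So the next row is 29 returns, 14 calls, 21 orders.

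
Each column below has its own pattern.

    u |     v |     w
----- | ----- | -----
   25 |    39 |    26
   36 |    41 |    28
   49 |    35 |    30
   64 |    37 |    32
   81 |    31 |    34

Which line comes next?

100  33  36

Column u goes 25, 36, 49, 64, 81 → 100 (perfect squares: 5², 6², 7², …).
Column v: alternating steps +2, −6, +2, −6, …, so 39, 41, 35, 37, 31 → 33.
Column w: 26, 28, 30, 32, 34 → 36 (+2 each step).
Putting it together: 100  33  36.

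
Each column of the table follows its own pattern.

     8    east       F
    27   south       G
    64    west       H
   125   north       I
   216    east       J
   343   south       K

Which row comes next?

512  west  L

First component goes 8, 27, 64, 125, 216, 343 → 512 (perfect cubes: 2³, 3³, 4³, …).
Direction — repeats east → south → west → north: east, south, west, north, east, south → west.
Letter: letters move forward 1 place in the alphabet, so F, G, H, I, J, K → L.
Putting it together: 512  west  L.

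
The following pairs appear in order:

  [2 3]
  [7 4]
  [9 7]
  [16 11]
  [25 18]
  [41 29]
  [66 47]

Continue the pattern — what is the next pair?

[107 76]

For the first slot, each term is the sum of the two before it: 2, 7, 9, 16, 25, 41, 66 → 107.
Second slot: each term is the sum of the two before it; 3, 4, 7, 11, 18, 29, 47 → 76.
Combining the parts gives [107 76].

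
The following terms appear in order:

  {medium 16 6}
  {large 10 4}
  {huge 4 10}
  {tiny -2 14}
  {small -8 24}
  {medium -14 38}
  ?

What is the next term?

Size goes medium, large, huge, tiny, small, medium → large (repeats medium → large → huge → tiny → small).
Second value: −6 each step, so 16, 10, 4, -2, -8, -14 → -20.
Third value: each term is the sum of the two before it, so 6, 4, 10, 14, 24, 38 → 62.
Combining the parts gives {large -20 62}.

{large -20 62}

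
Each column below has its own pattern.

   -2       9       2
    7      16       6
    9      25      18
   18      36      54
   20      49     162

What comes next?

First component: alternating steps +9, +2, +9, +2, …, so -2, 7, 9, 18, 20 → 29.
Second component — perfect squares: 3², 4², 5², …: 9, 16, 25, 36, 49 → 64.
Third component — ×3 each step: 2, 6, 18, 54, 162 → 486.
Combining the parts gives 29  64  486.

29  64  486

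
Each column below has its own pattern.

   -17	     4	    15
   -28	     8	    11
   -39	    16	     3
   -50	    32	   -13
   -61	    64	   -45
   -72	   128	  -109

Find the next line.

First component: −11 each step, so -17, -28, -39, -50, -61, -72 → -83.
Second component: ×2 each step; 4, 8, 16, 32, 64, 128 → 256.
Third component: together with the second component always sums to 19; 15, 11, 3, -13, -45, -109 → -237.
Putting it together: -83  256  -237.

-83  256  -237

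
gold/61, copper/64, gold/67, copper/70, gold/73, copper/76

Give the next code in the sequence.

Metal: alternates gold ↔ copper; gold, copper, gold, copper, gold, copper → gold.
Second component: +3 each step; 61, 64, 67, 70, 73, 76 → 79.
Combining the parts gives gold/79.

gold/79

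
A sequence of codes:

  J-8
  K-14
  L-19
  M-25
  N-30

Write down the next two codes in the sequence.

Letter: J, K, L, M, N → O → P (letters move forward 1 place in the alphabet).
For the second component, alternating steps +6, +5, +6, +5, …: 8, 14, 19, 25, 30 → 36 → 41.
So the next two codes are O-36 and P-41.

O-36, P-41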